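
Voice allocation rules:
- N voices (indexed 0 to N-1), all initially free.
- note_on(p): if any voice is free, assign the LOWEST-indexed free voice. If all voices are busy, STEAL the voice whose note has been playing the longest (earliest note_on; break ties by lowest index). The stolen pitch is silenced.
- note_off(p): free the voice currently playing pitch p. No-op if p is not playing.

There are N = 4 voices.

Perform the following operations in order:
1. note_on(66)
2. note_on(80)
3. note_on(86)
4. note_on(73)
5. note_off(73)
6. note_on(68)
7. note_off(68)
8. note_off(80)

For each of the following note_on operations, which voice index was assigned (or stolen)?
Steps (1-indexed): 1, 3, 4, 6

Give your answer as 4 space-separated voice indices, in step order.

Op 1: note_on(66): voice 0 is free -> assigned | voices=[66 - - -]
Op 2: note_on(80): voice 1 is free -> assigned | voices=[66 80 - -]
Op 3: note_on(86): voice 2 is free -> assigned | voices=[66 80 86 -]
Op 4: note_on(73): voice 3 is free -> assigned | voices=[66 80 86 73]
Op 5: note_off(73): free voice 3 | voices=[66 80 86 -]
Op 6: note_on(68): voice 3 is free -> assigned | voices=[66 80 86 68]
Op 7: note_off(68): free voice 3 | voices=[66 80 86 -]
Op 8: note_off(80): free voice 1 | voices=[66 - 86 -]

Answer: 0 2 3 3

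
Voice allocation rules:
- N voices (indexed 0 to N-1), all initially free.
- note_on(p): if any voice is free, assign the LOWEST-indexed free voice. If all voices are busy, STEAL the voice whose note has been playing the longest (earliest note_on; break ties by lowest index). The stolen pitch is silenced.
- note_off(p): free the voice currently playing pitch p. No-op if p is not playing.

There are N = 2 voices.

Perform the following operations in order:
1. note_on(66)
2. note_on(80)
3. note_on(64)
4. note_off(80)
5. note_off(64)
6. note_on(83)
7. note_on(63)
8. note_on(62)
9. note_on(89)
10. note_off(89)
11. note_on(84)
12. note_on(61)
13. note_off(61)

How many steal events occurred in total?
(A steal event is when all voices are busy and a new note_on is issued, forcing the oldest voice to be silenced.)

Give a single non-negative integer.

Answer: 4

Derivation:
Op 1: note_on(66): voice 0 is free -> assigned | voices=[66 -]
Op 2: note_on(80): voice 1 is free -> assigned | voices=[66 80]
Op 3: note_on(64): all voices busy, STEAL voice 0 (pitch 66, oldest) -> assign | voices=[64 80]
Op 4: note_off(80): free voice 1 | voices=[64 -]
Op 5: note_off(64): free voice 0 | voices=[- -]
Op 6: note_on(83): voice 0 is free -> assigned | voices=[83 -]
Op 7: note_on(63): voice 1 is free -> assigned | voices=[83 63]
Op 8: note_on(62): all voices busy, STEAL voice 0 (pitch 83, oldest) -> assign | voices=[62 63]
Op 9: note_on(89): all voices busy, STEAL voice 1 (pitch 63, oldest) -> assign | voices=[62 89]
Op 10: note_off(89): free voice 1 | voices=[62 -]
Op 11: note_on(84): voice 1 is free -> assigned | voices=[62 84]
Op 12: note_on(61): all voices busy, STEAL voice 0 (pitch 62, oldest) -> assign | voices=[61 84]
Op 13: note_off(61): free voice 0 | voices=[- 84]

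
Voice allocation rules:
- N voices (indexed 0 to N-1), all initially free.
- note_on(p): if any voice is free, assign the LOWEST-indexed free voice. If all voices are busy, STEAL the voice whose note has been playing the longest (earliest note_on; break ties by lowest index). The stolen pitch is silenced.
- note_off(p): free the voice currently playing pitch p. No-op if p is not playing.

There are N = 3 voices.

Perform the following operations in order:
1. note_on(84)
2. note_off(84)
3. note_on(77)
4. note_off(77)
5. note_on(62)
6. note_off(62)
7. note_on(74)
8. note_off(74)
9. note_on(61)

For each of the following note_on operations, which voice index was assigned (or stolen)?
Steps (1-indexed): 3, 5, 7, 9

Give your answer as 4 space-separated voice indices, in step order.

Op 1: note_on(84): voice 0 is free -> assigned | voices=[84 - -]
Op 2: note_off(84): free voice 0 | voices=[- - -]
Op 3: note_on(77): voice 0 is free -> assigned | voices=[77 - -]
Op 4: note_off(77): free voice 0 | voices=[- - -]
Op 5: note_on(62): voice 0 is free -> assigned | voices=[62 - -]
Op 6: note_off(62): free voice 0 | voices=[- - -]
Op 7: note_on(74): voice 0 is free -> assigned | voices=[74 - -]
Op 8: note_off(74): free voice 0 | voices=[- - -]
Op 9: note_on(61): voice 0 is free -> assigned | voices=[61 - -]

Answer: 0 0 0 0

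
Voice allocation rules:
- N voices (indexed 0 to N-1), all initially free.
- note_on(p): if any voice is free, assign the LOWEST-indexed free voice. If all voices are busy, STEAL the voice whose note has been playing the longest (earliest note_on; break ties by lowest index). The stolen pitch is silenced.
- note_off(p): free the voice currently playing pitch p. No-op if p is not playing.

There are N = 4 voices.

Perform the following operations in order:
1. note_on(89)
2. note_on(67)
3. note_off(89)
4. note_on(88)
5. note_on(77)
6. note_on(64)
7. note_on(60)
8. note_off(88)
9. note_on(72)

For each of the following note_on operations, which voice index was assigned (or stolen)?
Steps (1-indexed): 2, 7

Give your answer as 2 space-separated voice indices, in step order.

Op 1: note_on(89): voice 0 is free -> assigned | voices=[89 - - -]
Op 2: note_on(67): voice 1 is free -> assigned | voices=[89 67 - -]
Op 3: note_off(89): free voice 0 | voices=[- 67 - -]
Op 4: note_on(88): voice 0 is free -> assigned | voices=[88 67 - -]
Op 5: note_on(77): voice 2 is free -> assigned | voices=[88 67 77 -]
Op 6: note_on(64): voice 3 is free -> assigned | voices=[88 67 77 64]
Op 7: note_on(60): all voices busy, STEAL voice 1 (pitch 67, oldest) -> assign | voices=[88 60 77 64]
Op 8: note_off(88): free voice 0 | voices=[- 60 77 64]
Op 9: note_on(72): voice 0 is free -> assigned | voices=[72 60 77 64]

Answer: 1 1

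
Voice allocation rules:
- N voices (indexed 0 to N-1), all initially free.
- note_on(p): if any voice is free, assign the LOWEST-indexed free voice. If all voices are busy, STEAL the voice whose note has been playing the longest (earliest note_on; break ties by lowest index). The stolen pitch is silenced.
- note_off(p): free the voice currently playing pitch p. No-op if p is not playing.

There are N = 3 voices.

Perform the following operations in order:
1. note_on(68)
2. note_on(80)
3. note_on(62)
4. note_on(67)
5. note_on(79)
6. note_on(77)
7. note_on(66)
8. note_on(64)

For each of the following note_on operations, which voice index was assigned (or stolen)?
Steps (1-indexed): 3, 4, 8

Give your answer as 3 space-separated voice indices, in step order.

Answer: 2 0 1

Derivation:
Op 1: note_on(68): voice 0 is free -> assigned | voices=[68 - -]
Op 2: note_on(80): voice 1 is free -> assigned | voices=[68 80 -]
Op 3: note_on(62): voice 2 is free -> assigned | voices=[68 80 62]
Op 4: note_on(67): all voices busy, STEAL voice 0 (pitch 68, oldest) -> assign | voices=[67 80 62]
Op 5: note_on(79): all voices busy, STEAL voice 1 (pitch 80, oldest) -> assign | voices=[67 79 62]
Op 6: note_on(77): all voices busy, STEAL voice 2 (pitch 62, oldest) -> assign | voices=[67 79 77]
Op 7: note_on(66): all voices busy, STEAL voice 0 (pitch 67, oldest) -> assign | voices=[66 79 77]
Op 8: note_on(64): all voices busy, STEAL voice 1 (pitch 79, oldest) -> assign | voices=[66 64 77]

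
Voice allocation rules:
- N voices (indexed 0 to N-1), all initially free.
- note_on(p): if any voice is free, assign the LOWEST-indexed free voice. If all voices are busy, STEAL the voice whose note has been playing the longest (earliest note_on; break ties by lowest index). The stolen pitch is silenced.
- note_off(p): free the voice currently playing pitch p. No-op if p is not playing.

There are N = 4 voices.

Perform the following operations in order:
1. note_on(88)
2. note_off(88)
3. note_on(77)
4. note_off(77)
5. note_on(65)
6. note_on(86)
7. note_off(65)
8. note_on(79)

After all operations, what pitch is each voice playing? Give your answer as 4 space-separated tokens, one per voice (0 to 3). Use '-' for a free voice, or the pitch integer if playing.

Op 1: note_on(88): voice 0 is free -> assigned | voices=[88 - - -]
Op 2: note_off(88): free voice 0 | voices=[- - - -]
Op 3: note_on(77): voice 0 is free -> assigned | voices=[77 - - -]
Op 4: note_off(77): free voice 0 | voices=[- - - -]
Op 5: note_on(65): voice 0 is free -> assigned | voices=[65 - - -]
Op 6: note_on(86): voice 1 is free -> assigned | voices=[65 86 - -]
Op 7: note_off(65): free voice 0 | voices=[- 86 - -]
Op 8: note_on(79): voice 0 is free -> assigned | voices=[79 86 - -]

Answer: 79 86 - -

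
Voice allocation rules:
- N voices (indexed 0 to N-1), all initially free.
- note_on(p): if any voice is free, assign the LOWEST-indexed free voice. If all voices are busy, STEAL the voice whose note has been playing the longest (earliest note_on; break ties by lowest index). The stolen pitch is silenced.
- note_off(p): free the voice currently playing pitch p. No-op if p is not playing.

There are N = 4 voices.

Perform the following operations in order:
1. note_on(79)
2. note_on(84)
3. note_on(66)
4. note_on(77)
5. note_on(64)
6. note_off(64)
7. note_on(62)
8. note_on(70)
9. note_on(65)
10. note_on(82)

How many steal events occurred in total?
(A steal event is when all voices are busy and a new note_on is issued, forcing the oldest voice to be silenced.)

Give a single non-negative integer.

Op 1: note_on(79): voice 0 is free -> assigned | voices=[79 - - -]
Op 2: note_on(84): voice 1 is free -> assigned | voices=[79 84 - -]
Op 3: note_on(66): voice 2 is free -> assigned | voices=[79 84 66 -]
Op 4: note_on(77): voice 3 is free -> assigned | voices=[79 84 66 77]
Op 5: note_on(64): all voices busy, STEAL voice 0 (pitch 79, oldest) -> assign | voices=[64 84 66 77]
Op 6: note_off(64): free voice 0 | voices=[- 84 66 77]
Op 7: note_on(62): voice 0 is free -> assigned | voices=[62 84 66 77]
Op 8: note_on(70): all voices busy, STEAL voice 1 (pitch 84, oldest) -> assign | voices=[62 70 66 77]
Op 9: note_on(65): all voices busy, STEAL voice 2 (pitch 66, oldest) -> assign | voices=[62 70 65 77]
Op 10: note_on(82): all voices busy, STEAL voice 3 (pitch 77, oldest) -> assign | voices=[62 70 65 82]

Answer: 4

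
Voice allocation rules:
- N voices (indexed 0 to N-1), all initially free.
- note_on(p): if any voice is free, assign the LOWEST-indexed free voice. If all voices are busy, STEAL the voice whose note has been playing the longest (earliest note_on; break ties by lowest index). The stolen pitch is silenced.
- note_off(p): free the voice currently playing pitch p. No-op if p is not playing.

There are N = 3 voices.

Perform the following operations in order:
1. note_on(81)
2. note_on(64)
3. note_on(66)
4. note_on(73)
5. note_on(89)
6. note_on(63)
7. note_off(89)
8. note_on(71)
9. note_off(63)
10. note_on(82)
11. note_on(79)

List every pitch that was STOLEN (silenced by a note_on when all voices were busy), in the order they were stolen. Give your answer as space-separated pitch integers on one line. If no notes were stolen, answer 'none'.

Op 1: note_on(81): voice 0 is free -> assigned | voices=[81 - -]
Op 2: note_on(64): voice 1 is free -> assigned | voices=[81 64 -]
Op 3: note_on(66): voice 2 is free -> assigned | voices=[81 64 66]
Op 4: note_on(73): all voices busy, STEAL voice 0 (pitch 81, oldest) -> assign | voices=[73 64 66]
Op 5: note_on(89): all voices busy, STEAL voice 1 (pitch 64, oldest) -> assign | voices=[73 89 66]
Op 6: note_on(63): all voices busy, STEAL voice 2 (pitch 66, oldest) -> assign | voices=[73 89 63]
Op 7: note_off(89): free voice 1 | voices=[73 - 63]
Op 8: note_on(71): voice 1 is free -> assigned | voices=[73 71 63]
Op 9: note_off(63): free voice 2 | voices=[73 71 -]
Op 10: note_on(82): voice 2 is free -> assigned | voices=[73 71 82]
Op 11: note_on(79): all voices busy, STEAL voice 0 (pitch 73, oldest) -> assign | voices=[79 71 82]

Answer: 81 64 66 73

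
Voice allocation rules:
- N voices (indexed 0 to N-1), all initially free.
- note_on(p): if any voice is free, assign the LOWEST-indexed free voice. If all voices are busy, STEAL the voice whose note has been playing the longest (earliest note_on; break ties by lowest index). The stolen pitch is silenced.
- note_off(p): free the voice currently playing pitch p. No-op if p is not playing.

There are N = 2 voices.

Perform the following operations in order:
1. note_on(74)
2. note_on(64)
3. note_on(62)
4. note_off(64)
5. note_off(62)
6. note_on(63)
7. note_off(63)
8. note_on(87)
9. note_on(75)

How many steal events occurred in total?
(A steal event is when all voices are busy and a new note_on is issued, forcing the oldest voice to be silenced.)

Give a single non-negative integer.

Answer: 1

Derivation:
Op 1: note_on(74): voice 0 is free -> assigned | voices=[74 -]
Op 2: note_on(64): voice 1 is free -> assigned | voices=[74 64]
Op 3: note_on(62): all voices busy, STEAL voice 0 (pitch 74, oldest) -> assign | voices=[62 64]
Op 4: note_off(64): free voice 1 | voices=[62 -]
Op 5: note_off(62): free voice 0 | voices=[- -]
Op 6: note_on(63): voice 0 is free -> assigned | voices=[63 -]
Op 7: note_off(63): free voice 0 | voices=[- -]
Op 8: note_on(87): voice 0 is free -> assigned | voices=[87 -]
Op 9: note_on(75): voice 1 is free -> assigned | voices=[87 75]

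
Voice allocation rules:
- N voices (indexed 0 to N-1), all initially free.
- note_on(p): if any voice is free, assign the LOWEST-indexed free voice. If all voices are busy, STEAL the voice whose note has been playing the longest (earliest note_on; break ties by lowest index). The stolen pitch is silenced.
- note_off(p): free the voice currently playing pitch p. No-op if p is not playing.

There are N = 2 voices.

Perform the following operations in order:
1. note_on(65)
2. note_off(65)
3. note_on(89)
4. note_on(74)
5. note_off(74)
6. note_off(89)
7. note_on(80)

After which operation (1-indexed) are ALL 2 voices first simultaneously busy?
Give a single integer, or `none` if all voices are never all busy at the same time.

Answer: 4

Derivation:
Op 1: note_on(65): voice 0 is free -> assigned | voices=[65 -]
Op 2: note_off(65): free voice 0 | voices=[- -]
Op 3: note_on(89): voice 0 is free -> assigned | voices=[89 -]
Op 4: note_on(74): voice 1 is free -> assigned | voices=[89 74]
Op 5: note_off(74): free voice 1 | voices=[89 -]
Op 6: note_off(89): free voice 0 | voices=[- -]
Op 7: note_on(80): voice 0 is free -> assigned | voices=[80 -]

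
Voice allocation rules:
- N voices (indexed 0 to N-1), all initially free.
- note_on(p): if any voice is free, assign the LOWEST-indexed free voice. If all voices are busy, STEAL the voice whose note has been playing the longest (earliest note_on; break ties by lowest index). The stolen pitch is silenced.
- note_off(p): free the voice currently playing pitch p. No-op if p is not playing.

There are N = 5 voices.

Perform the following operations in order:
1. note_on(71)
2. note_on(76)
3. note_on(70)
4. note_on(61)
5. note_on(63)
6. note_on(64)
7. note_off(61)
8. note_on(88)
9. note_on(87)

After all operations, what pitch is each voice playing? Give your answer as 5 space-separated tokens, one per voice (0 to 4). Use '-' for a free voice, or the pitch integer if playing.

Answer: 64 87 70 88 63

Derivation:
Op 1: note_on(71): voice 0 is free -> assigned | voices=[71 - - - -]
Op 2: note_on(76): voice 1 is free -> assigned | voices=[71 76 - - -]
Op 3: note_on(70): voice 2 is free -> assigned | voices=[71 76 70 - -]
Op 4: note_on(61): voice 3 is free -> assigned | voices=[71 76 70 61 -]
Op 5: note_on(63): voice 4 is free -> assigned | voices=[71 76 70 61 63]
Op 6: note_on(64): all voices busy, STEAL voice 0 (pitch 71, oldest) -> assign | voices=[64 76 70 61 63]
Op 7: note_off(61): free voice 3 | voices=[64 76 70 - 63]
Op 8: note_on(88): voice 3 is free -> assigned | voices=[64 76 70 88 63]
Op 9: note_on(87): all voices busy, STEAL voice 1 (pitch 76, oldest) -> assign | voices=[64 87 70 88 63]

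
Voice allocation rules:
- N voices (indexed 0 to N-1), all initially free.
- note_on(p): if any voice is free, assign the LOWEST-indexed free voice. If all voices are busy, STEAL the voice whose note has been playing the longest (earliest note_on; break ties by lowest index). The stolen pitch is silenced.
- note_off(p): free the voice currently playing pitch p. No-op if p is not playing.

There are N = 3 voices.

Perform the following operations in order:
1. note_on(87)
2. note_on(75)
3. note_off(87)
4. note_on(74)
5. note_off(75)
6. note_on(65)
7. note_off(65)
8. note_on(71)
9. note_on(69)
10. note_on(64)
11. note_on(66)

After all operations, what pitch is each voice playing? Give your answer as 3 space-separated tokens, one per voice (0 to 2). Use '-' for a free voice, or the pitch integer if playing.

Answer: 64 66 69

Derivation:
Op 1: note_on(87): voice 0 is free -> assigned | voices=[87 - -]
Op 2: note_on(75): voice 1 is free -> assigned | voices=[87 75 -]
Op 3: note_off(87): free voice 0 | voices=[- 75 -]
Op 4: note_on(74): voice 0 is free -> assigned | voices=[74 75 -]
Op 5: note_off(75): free voice 1 | voices=[74 - -]
Op 6: note_on(65): voice 1 is free -> assigned | voices=[74 65 -]
Op 7: note_off(65): free voice 1 | voices=[74 - -]
Op 8: note_on(71): voice 1 is free -> assigned | voices=[74 71 -]
Op 9: note_on(69): voice 2 is free -> assigned | voices=[74 71 69]
Op 10: note_on(64): all voices busy, STEAL voice 0 (pitch 74, oldest) -> assign | voices=[64 71 69]
Op 11: note_on(66): all voices busy, STEAL voice 1 (pitch 71, oldest) -> assign | voices=[64 66 69]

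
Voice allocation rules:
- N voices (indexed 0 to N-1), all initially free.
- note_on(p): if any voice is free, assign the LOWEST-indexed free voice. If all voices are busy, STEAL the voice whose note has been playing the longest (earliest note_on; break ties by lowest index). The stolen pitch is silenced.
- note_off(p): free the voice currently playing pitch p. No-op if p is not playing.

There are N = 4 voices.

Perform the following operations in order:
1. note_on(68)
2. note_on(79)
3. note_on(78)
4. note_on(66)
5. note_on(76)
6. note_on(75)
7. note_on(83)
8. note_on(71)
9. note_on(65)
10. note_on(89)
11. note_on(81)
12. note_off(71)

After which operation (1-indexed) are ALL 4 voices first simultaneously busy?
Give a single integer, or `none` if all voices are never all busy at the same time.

Op 1: note_on(68): voice 0 is free -> assigned | voices=[68 - - -]
Op 2: note_on(79): voice 1 is free -> assigned | voices=[68 79 - -]
Op 3: note_on(78): voice 2 is free -> assigned | voices=[68 79 78 -]
Op 4: note_on(66): voice 3 is free -> assigned | voices=[68 79 78 66]
Op 5: note_on(76): all voices busy, STEAL voice 0 (pitch 68, oldest) -> assign | voices=[76 79 78 66]
Op 6: note_on(75): all voices busy, STEAL voice 1 (pitch 79, oldest) -> assign | voices=[76 75 78 66]
Op 7: note_on(83): all voices busy, STEAL voice 2 (pitch 78, oldest) -> assign | voices=[76 75 83 66]
Op 8: note_on(71): all voices busy, STEAL voice 3 (pitch 66, oldest) -> assign | voices=[76 75 83 71]
Op 9: note_on(65): all voices busy, STEAL voice 0 (pitch 76, oldest) -> assign | voices=[65 75 83 71]
Op 10: note_on(89): all voices busy, STEAL voice 1 (pitch 75, oldest) -> assign | voices=[65 89 83 71]
Op 11: note_on(81): all voices busy, STEAL voice 2 (pitch 83, oldest) -> assign | voices=[65 89 81 71]
Op 12: note_off(71): free voice 3 | voices=[65 89 81 -]

Answer: 4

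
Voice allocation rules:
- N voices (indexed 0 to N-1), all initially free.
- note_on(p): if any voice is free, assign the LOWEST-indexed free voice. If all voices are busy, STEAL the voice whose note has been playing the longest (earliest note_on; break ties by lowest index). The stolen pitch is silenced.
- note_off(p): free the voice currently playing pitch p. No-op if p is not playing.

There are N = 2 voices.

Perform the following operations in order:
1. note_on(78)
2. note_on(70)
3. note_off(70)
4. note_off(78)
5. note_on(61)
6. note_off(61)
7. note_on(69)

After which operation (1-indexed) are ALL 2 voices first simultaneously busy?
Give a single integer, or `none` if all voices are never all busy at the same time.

Op 1: note_on(78): voice 0 is free -> assigned | voices=[78 -]
Op 2: note_on(70): voice 1 is free -> assigned | voices=[78 70]
Op 3: note_off(70): free voice 1 | voices=[78 -]
Op 4: note_off(78): free voice 0 | voices=[- -]
Op 5: note_on(61): voice 0 is free -> assigned | voices=[61 -]
Op 6: note_off(61): free voice 0 | voices=[- -]
Op 7: note_on(69): voice 0 is free -> assigned | voices=[69 -]

Answer: 2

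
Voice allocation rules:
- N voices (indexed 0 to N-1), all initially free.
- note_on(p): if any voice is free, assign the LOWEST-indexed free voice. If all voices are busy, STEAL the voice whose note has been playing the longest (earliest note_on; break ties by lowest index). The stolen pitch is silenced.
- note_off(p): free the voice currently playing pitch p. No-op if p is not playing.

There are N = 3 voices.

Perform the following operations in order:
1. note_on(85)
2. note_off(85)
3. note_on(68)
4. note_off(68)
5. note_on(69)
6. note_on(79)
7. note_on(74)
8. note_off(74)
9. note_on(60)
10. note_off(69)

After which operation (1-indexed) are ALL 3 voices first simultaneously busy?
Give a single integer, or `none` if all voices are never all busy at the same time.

Op 1: note_on(85): voice 0 is free -> assigned | voices=[85 - -]
Op 2: note_off(85): free voice 0 | voices=[- - -]
Op 3: note_on(68): voice 0 is free -> assigned | voices=[68 - -]
Op 4: note_off(68): free voice 0 | voices=[- - -]
Op 5: note_on(69): voice 0 is free -> assigned | voices=[69 - -]
Op 6: note_on(79): voice 1 is free -> assigned | voices=[69 79 -]
Op 7: note_on(74): voice 2 is free -> assigned | voices=[69 79 74]
Op 8: note_off(74): free voice 2 | voices=[69 79 -]
Op 9: note_on(60): voice 2 is free -> assigned | voices=[69 79 60]
Op 10: note_off(69): free voice 0 | voices=[- 79 60]

Answer: 7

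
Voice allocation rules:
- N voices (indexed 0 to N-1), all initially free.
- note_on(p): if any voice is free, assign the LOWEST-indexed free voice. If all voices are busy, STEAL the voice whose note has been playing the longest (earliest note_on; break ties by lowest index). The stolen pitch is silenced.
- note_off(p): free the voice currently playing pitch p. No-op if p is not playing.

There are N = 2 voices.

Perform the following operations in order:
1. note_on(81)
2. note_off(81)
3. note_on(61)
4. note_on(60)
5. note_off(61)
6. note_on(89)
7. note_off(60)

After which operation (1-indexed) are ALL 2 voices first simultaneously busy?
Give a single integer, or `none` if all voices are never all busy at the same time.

Op 1: note_on(81): voice 0 is free -> assigned | voices=[81 -]
Op 2: note_off(81): free voice 0 | voices=[- -]
Op 3: note_on(61): voice 0 is free -> assigned | voices=[61 -]
Op 4: note_on(60): voice 1 is free -> assigned | voices=[61 60]
Op 5: note_off(61): free voice 0 | voices=[- 60]
Op 6: note_on(89): voice 0 is free -> assigned | voices=[89 60]
Op 7: note_off(60): free voice 1 | voices=[89 -]

Answer: 4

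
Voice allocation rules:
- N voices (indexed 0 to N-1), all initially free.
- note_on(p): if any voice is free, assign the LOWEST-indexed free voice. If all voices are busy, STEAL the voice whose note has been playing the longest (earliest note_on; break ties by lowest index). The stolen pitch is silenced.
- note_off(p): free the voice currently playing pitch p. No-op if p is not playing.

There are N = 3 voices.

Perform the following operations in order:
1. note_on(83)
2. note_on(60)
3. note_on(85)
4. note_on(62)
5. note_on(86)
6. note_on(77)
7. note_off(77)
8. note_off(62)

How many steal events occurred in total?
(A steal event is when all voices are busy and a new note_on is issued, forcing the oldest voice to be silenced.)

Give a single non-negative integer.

Op 1: note_on(83): voice 0 is free -> assigned | voices=[83 - -]
Op 2: note_on(60): voice 1 is free -> assigned | voices=[83 60 -]
Op 3: note_on(85): voice 2 is free -> assigned | voices=[83 60 85]
Op 4: note_on(62): all voices busy, STEAL voice 0 (pitch 83, oldest) -> assign | voices=[62 60 85]
Op 5: note_on(86): all voices busy, STEAL voice 1 (pitch 60, oldest) -> assign | voices=[62 86 85]
Op 6: note_on(77): all voices busy, STEAL voice 2 (pitch 85, oldest) -> assign | voices=[62 86 77]
Op 7: note_off(77): free voice 2 | voices=[62 86 -]
Op 8: note_off(62): free voice 0 | voices=[- 86 -]

Answer: 3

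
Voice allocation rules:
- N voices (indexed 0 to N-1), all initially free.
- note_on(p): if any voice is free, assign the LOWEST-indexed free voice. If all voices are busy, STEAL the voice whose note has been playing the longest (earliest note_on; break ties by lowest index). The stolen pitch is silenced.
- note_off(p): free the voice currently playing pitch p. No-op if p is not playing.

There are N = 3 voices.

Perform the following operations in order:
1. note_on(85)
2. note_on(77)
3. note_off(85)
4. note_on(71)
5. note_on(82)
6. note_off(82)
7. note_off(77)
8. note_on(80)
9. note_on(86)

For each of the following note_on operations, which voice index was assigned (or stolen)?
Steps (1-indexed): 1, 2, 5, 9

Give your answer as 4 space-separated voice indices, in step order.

Answer: 0 1 2 2

Derivation:
Op 1: note_on(85): voice 0 is free -> assigned | voices=[85 - -]
Op 2: note_on(77): voice 1 is free -> assigned | voices=[85 77 -]
Op 3: note_off(85): free voice 0 | voices=[- 77 -]
Op 4: note_on(71): voice 0 is free -> assigned | voices=[71 77 -]
Op 5: note_on(82): voice 2 is free -> assigned | voices=[71 77 82]
Op 6: note_off(82): free voice 2 | voices=[71 77 -]
Op 7: note_off(77): free voice 1 | voices=[71 - -]
Op 8: note_on(80): voice 1 is free -> assigned | voices=[71 80 -]
Op 9: note_on(86): voice 2 is free -> assigned | voices=[71 80 86]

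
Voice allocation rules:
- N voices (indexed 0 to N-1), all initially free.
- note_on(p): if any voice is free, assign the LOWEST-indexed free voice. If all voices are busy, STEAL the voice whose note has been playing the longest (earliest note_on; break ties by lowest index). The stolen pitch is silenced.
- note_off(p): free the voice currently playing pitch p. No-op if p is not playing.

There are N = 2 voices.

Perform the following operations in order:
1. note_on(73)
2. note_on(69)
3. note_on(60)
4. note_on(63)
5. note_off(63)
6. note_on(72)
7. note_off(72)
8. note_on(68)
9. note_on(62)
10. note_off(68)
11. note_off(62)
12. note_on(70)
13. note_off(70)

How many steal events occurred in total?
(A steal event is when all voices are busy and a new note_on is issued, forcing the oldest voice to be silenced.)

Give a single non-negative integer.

Answer: 3

Derivation:
Op 1: note_on(73): voice 0 is free -> assigned | voices=[73 -]
Op 2: note_on(69): voice 1 is free -> assigned | voices=[73 69]
Op 3: note_on(60): all voices busy, STEAL voice 0 (pitch 73, oldest) -> assign | voices=[60 69]
Op 4: note_on(63): all voices busy, STEAL voice 1 (pitch 69, oldest) -> assign | voices=[60 63]
Op 5: note_off(63): free voice 1 | voices=[60 -]
Op 6: note_on(72): voice 1 is free -> assigned | voices=[60 72]
Op 7: note_off(72): free voice 1 | voices=[60 -]
Op 8: note_on(68): voice 1 is free -> assigned | voices=[60 68]
Op 9: note_on(62): all voices busy, STEAL voice 0 (pitch 60, oldest) -> assign | voices=[62 68]
Op 10: note_off(68): free voice 1 | voices=[62 -]
Op 11: note_off(62): free voice 0 | voices=[- -]
Op 12: note_on(70): voice 0 is free -> assigned | voices=[70 -]
Op 13: note_off(70): free voice 0 | voices=[- -]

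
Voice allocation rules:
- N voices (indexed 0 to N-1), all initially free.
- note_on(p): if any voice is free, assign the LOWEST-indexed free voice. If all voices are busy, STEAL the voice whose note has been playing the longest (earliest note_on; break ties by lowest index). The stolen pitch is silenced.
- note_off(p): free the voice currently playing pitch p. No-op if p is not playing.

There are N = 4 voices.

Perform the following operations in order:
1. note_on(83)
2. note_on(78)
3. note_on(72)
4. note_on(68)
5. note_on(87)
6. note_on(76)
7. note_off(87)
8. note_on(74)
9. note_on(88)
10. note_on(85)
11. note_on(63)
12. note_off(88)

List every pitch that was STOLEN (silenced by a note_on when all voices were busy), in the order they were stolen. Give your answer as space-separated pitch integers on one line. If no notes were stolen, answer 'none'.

Op 1: note_on(83): voice 0 is free -> assigned | voices=[83 - - -]
Op 2: note_on(78): voice 1 is free -> assigned | voices=[83 78 - -]
Op 3: note_on(72): voice 2 is free -> assigned | voices=[83 78 72 -]
Op 4: note_on(68): voice 3 is free -> assigned | voices=[83 78 72 68]
Op 5: note_on(87): all voices busy, STEAL voice 0 (pitch 83, oldest) -> assign | voices=[87 78 72 68]
Op 6: note_on(76): all voices busy, STEAL voice 1 (pitch 78, oldest) -> assign | voices=[87 76 72 68]
Op 7: note_off(87): free voice 0 | voices=[- 76 72 68]
Op 8: note_on(74): voice 0 is free -> assigned | voices=[74 76 72 68]
Op 9: note_on(88): all voices busy, STEAL voice 2 (pitch 72, oldest) -> assign | voices=[74 76 88 68]
Op 10: note_on(85): all voices busy, STEAL voice 3 (pitch 68, oldest) -> assign | voices=[74 76 88 85]
Op 11: note_on(63): all voices busy, STEAL voice 1 (pitch 76, oldest) -> assign | voices=[74 63 88 85]
Op 12: note_off(88): free voice 2 | voices=[74 63 - 85]

Answer: 83 78 72 68 76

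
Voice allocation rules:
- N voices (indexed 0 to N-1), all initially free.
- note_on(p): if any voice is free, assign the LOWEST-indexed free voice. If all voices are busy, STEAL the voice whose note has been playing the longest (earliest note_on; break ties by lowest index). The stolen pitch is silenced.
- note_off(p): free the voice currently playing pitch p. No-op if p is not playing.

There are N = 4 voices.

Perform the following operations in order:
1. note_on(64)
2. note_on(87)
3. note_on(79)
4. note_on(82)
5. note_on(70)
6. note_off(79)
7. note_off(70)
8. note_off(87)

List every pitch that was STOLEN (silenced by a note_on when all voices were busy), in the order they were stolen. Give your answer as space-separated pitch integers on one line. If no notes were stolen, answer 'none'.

Answer: 64

Derivation:
Op 1: note_on(64): voice 0 is free -> assigned | voices=[64 - - -]
Op 2: note_on(87): voice 1 is free -> assigned | voices=[64 87 - -]
Op 3: note_on(79): voice 2 is free -> assigned | voices=[64 87 79 -]
Op 4: note_on(82): voice 3 is free -> assigned | voices=[64 87 79 82]
Op 5: note_on(70): all voices busy, STEAL voice 0 (pitch 64, oldest) -> assign | voices=[70 87 79 82]
Op 6: note_off(79): free voice 2 | voices=[70 87 - 82]
Op 7: note_off(70): free voice 0 | voices=[- 87 - 82]
Op 8: note_off(87): free voice 1 | voices=[- - - 82]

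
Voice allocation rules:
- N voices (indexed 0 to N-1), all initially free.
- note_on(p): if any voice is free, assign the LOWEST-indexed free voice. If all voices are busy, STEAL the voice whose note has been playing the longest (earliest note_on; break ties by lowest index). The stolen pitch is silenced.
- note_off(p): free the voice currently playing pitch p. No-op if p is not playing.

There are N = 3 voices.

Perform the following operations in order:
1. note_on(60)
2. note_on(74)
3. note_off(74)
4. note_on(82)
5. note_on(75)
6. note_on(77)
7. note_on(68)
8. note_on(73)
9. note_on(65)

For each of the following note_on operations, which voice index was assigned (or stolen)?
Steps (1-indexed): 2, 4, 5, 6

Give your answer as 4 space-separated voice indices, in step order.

Op 1: note_on(60): voice 0 is free -> assigned | voices=[60 - -]
Op 2: note_on(74): voice 1 is free -> assigned | voices=[60 74 -]
Op 3: note_off(74): free voice 1 | voices=[60 - -]
Op 4: note_on(82): voice 1 is free -> assigned | voices=[60 82 -]
Op 5: note_on(75): voice 2 is free -> assigned | voices=[60 82 75]
Op 6: note_on(77): all voices busy, STEAL voice 0 (pitch 60, oldest) -> assign | voices=[77 82 75]
Op 7: note_on(68): all voices busy, STEAL voice 1 (pitch 82, oldest) -> assign | voices=[77 68 75]
Op 8: note_on(73): all voices busy, STEAL voice 2 (pitch 75, oldest) -> assign | voices=[77 68 73]
Op 9: note_on(65): all voices busy, STEAL voice 0 (pitch 77, oldest) -> assign | voices=[65 68 73]

Answer: 1 1 2 0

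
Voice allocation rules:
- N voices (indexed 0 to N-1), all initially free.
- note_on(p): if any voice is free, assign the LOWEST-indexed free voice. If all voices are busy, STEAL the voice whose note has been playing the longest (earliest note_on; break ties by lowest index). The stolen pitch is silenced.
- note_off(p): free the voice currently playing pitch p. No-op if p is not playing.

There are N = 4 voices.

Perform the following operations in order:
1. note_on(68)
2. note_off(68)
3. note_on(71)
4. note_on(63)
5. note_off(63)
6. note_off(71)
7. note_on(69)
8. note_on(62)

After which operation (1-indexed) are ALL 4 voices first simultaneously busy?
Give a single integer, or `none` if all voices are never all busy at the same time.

Answer: none

Derivation:
Op 1: note_on(68): voice 0 is free -> assigned | voices=[68 - - -]
Op 2: note_off(68): free voice 0 | voices=[- - - -]
Op 3: note_on(71): voice 0 is free -> assigned | voices=[71 - - -]
Op 4: note_on(63): voice 1 is free -> assigned | voices=[71 63 - -]
Op 5: note_off(63): free voice 1 | voices=[71 - - -]
Op 6: note_off(71): free voice 0 | voices=[- - - -]
Op 7: note_on(69): voice 0 is free -> assigned | voices=[69 - - -]
Op 8: note_on(62): voice 1 is free -> assigned | voices=[69 62 - -]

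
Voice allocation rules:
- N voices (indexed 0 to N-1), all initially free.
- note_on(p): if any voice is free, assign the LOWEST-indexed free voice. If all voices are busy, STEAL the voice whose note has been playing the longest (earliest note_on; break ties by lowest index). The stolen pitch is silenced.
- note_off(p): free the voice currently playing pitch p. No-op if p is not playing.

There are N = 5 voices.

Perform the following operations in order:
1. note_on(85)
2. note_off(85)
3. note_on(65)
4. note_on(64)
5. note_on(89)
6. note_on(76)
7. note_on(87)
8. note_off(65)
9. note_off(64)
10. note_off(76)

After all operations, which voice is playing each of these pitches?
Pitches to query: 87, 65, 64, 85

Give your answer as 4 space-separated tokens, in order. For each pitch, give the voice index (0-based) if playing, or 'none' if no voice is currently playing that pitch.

Answer: 4 none none none

Derivation:
Op 1: note_on(85): voice 0 is free -> assigned | voices=[85 - - - -]
Op 2: note_off(85): free voice 0 | voices=[- - - - -]
Op 3: note_on(65): voice 0 is free -> assigned | voices=[65 - - - -]
Op 4: note_on(64): voice 1 is free -> assigned | voices=[65 64 - - -]
Op 5: note_on(89): voice 2 is free -> assigned | voices=[65 64 89 - -]
Op 6: note_on(76): voice 3 is free -> assigned | voices=[65 64 89 76 -]
Op 7: note_on(87): voice 4 is free -> assigned | voices=[65 64 89 76 87]
Op 8: note_off(65): free voice 0 | voices=[- 64 89 76 87]
Op 9: note_off(64): free voice 1 | voices=[- - 89 76 87]
Op 10: note_off(76): free voice 3 | voices=[- - 89 - 87]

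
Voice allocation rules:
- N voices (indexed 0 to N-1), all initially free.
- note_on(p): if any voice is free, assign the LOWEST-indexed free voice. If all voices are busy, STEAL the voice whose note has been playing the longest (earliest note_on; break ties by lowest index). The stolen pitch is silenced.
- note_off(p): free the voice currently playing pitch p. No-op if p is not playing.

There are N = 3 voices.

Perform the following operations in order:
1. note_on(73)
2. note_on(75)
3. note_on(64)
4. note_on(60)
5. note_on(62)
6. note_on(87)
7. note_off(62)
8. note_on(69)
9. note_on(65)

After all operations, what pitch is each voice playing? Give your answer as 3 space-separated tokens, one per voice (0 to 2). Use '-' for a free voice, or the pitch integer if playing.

Op 1: note_on(73): voice 0 is free -> assigned | voices=[73 - -]
Op 2: note_on(75): voice 1 is free -> assigned | voices=[73 75 -]
Op 3: note_on(64): voice 2 is free -> assigned | voices=[73 75 64]
Op 4: note_on(60): all voices busy, STEAL voice 0 (pitch 73, oldest) -> assign | voices=[60 75 64]
Op 5: note_on(62): all voices busy, STEAL voice 1 (pitch 75, oldest) -> assign | voices=[60 62 64]
Op 6: note_on(87): all voices busy, STEAL voice 2 (pitch 64, oldest) -> assign | voices=[60 62 87]
Op 7: note_off(62): free voice 1 | voices=[60 - 87]
Op 8: note_on(69): voice 1 is free -> assigned | voices=[60 69 87]
Op 9: note_on(65): all voices busy, STEAL voice 0 (pitch 60, oldest) -> assign | voices=[65 69 87]

Answer: 65 69 87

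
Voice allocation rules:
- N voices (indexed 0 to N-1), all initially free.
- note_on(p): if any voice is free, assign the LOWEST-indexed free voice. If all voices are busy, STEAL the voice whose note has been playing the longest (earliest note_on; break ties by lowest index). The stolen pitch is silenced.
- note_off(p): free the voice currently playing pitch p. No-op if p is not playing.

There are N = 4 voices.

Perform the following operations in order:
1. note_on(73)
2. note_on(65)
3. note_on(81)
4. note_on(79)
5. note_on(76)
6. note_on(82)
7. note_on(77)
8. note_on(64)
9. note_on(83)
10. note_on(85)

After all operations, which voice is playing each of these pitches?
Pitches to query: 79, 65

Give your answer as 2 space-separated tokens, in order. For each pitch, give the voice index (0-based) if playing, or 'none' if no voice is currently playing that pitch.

Answer: none none

Derivation:
Op 1: note_on(73): voice 0 is free -> assigned | voices=[73 - - -]
Op 2: note_on(65): voice 1 is free -> assigned | voices=[73 65 - -]
Op 3: note_on(81): voice 2 is free -> assigned | voices=[73 65 81 -]
Op 4: note_on(79): voice 3 is free -> assigned | voices=[73 65 81 79]
Op 5: note_on(76): all voices busy, STEAL voice 0 (pitch 73, oldest) -> assign | voices=[76 65 81 79]
Op 6: note_on(82): all voices busy, STEAL voice 1 (pitch 65, oldest) -> assign | voices=[76 82 81 79]
Op 7: note_on(77): all voices busy, STEAL voice 2 (pitch 81, oldest) -> assign | voices=[76 82 77 79]
Op 8: note_on(64): all voices busy, STEAL voice 3 (pitch 79, oldest) -> assign | voices=[76 82 77 64]
Op 9: note_on(83): all voices busy, STEAL voice 0 (pitch 76, oldest) -> assign | voices=[83 82 77 64]
Op 10: note_on(85): all voices busy, STEAL voice 1 (pitch 82, oldest) -> assign | voices=[83 85 77 64]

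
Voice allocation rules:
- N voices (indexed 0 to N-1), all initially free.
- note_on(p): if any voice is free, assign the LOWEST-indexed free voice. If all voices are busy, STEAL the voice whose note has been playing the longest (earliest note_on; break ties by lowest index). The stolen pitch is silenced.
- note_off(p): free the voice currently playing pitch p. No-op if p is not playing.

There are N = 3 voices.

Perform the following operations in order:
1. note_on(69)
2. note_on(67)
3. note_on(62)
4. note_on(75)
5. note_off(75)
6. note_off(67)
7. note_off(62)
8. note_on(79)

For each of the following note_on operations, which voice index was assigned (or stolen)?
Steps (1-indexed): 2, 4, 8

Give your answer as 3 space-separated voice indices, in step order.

Op 1: note_on(69): voice 0 is free -> assigned | voices=[69 - -]
Op 2: note_on(67): voice 1 is free -> assigned | voices=[69 67 -]
Op 3: note_on(62): voice 2 is free -> assigned | voices=[69 67 62]
Op 4: note_on(75): all voices busy, STEAL voice 0 (pitch 69, oldest) -> assign | voices=[75 67 62]
Op 5: note_off(75): free voice 0 | voices=[- 67 62]
Op 6: note_off(67): free voice 1 | voices=[- - 62]
Op 7: note_off(62): free voice 2 | voices=[- - -]
Op 8: note_on(79): voice 0 is free -> assigned | voices=[79 - -]

Answer: 1 0 0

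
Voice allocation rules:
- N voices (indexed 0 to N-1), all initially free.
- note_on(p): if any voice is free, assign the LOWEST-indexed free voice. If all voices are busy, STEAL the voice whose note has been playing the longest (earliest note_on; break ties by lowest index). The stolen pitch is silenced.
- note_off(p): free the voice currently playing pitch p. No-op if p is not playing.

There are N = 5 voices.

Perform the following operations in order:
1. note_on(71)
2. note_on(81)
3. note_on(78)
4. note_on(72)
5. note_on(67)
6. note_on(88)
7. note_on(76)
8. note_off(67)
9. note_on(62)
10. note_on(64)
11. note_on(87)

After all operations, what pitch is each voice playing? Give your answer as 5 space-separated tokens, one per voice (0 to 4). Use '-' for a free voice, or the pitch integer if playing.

Op 1: note_on(71): voice 0 is free -> assigned | voices=[71 - - - -]
Op 2: note_on(81): voice 1 is free -> assigned | voices=[71 81 - - -]
Op 3: note_on(78): voice 2 is free -> assigned | voices=[71 81 78 - -]
Op 4: note_on(72): voice 3 is free -> assigned | voices=[71 81 78 72 -]
Op 5: note_on(67): voice 4 is free -> assigned | voices=[71 81 78 72 67]
Op 6: note_on(88): all voices busy, STEAL voice 0 (pitch 71, oldest) -> assign | voices=[88 81 78 72 67]
Op 7: note_on(76): all voices busy, STEAL voice 1 (pitch 81, oldest) -> assign | voices=[88 76 78 72 67]
Op 8: note_off(67): free voice 4 | voices=[88 76 78 72 -]
Op 9: note_on(62): voice 4 is free -> assigned | voices=[88 76 78 72 62]
Op 10: note_on(64): all voices busy, STEAL voice 2 (pitch 78, oldest) -> assign | voices=[88 76 64 72 62]
Op 11: note_on(87): all voices busy, STEAL voice 3 (pitch 72, oldest) -> assign | voices=[88 76 64 87 62]

Answer: 88 76 64 87 62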